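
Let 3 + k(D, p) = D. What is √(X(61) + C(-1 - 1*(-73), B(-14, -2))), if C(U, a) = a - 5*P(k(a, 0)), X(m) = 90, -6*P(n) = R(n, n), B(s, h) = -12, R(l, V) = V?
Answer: √262/2 ≈ 8.0932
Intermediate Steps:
k(D, p) = -3 + D
P(n) = -n/6
C(U, a) = -5/2 + 11*a/6 (C(U, a) = a - (-5)*(-3 + a)/6 = a - 5*(½ - a/6) = a + (-5/2 + 5*a/6) = -5/2 + 11*a/6)
√(X(61) + C(-1 - 1*(-73), B(-14, -2))) = √(90 + (-5/2 + (11/6)*(-12))) = √(90 + (-5/2 - 22)) = √(90 - 49/2) = √(131/2) = √262/2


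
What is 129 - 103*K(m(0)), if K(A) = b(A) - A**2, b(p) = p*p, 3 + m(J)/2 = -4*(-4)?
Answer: 129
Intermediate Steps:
m(J) = 26 (m(J) = -6 + 2*(-4*(-4)) = -6 + 2*16 = -6 + 32 = 26)
b(p) = p**2
K(A) = 0 (K(A) = A**2 - A**2 = 0)
129 - 103*K(m(0)) = 129 - 103*0 = 129 + 0 = 129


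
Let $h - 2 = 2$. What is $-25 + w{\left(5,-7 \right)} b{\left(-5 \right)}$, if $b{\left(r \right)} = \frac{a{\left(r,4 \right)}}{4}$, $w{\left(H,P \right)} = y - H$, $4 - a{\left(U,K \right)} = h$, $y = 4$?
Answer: $-25$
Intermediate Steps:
$h = 4$ ($h = 2 + 2 = 4$)
$a{\left(U,K \right)} = 0$ ($a{\left(U,K \right)} = 4 - 4 = 0$)
$w{\left(H,P \right)} = 4 - H$
$b{\left(r \right)} = 0$ ($b{\left(r \right)} = \frac{0}{4} = 0 \cdot \frac{1}{4} = 0$)
$-25 + w{\left(5,-7 \right)} b{\left(-5 \right)} = -25 + \left(4 - 5\right) 0 = -25 - 0 = -25 + 0 = -25$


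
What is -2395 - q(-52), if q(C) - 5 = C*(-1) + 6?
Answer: -2458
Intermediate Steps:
q(C) = 11 - C (q(C) = 5 + (C*(-1) + 6) = 5 + (-C + 6) = 5 + (6 - C) = 11 - C)
-2395 - q(-52) = -2395 - (11 - 1*(-52)) = -2395 - (11 + 52) = -2395 - 1*63 = -2395 - 63 = -2458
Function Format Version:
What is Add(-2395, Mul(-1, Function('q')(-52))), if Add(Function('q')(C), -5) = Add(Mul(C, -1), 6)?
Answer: -2458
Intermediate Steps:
Function('q')(C) = Add(11, Mul(-1, C)) (Function('q')(C) = Add(5, Add(Mul(C, -1), 6)) = Add(5, Add(Mul(-1, C), 6)) = Add(5, Add(6, Mul(-1, C))) = Add(11, Mul(-1, C)))
Add(-2395, Mul(-1, Function('q')(-52))) = Add(-2395, Mul(-1, Add(11, Mul(-1, -52)))) = Add(-2395, Mul(-1, Add(11, 52))) = Add(-2395, Mul(-1, 63)) = Add(-2395, -63) = -2458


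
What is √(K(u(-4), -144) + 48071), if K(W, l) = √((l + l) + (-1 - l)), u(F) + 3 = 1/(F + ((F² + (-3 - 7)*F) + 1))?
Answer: √(48071 + I*√145) ≈ 219.25 + 0.027*I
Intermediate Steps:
u(F) = -3 + 1/(1 + F² - 9*F) (u(F) = -3 + 1/(F + ((F² + (-3 - 7)*F) + 1)) = -3 + 1/(F + ((F² - 10*F) + 1)) = -3 + 1/(F + (1 + F² - 10*F)) = -3 + 1/(1 + F² - 9*F))
K(W, l) = √(-1 + l) (K(W, l) = √(2*l + (-1 - l)) = √(-1 + l))
√(K(u(-4), -144) + 48071) = √(√(-1 - 144) + 48071) = √(√(-145) + 48071) = √(I*√145 + 48071) = √(48071 + I*√145)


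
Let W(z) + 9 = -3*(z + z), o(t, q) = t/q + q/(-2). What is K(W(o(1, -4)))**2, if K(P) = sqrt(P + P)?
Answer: -39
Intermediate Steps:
o(t, q) = -q/2 + t/q (o(t, q) = t/q + q*(-1/2) = t/q - q/2 = -q/2 + t/q)
W(z) = -9 - 6*z (W(z) = -9 - 3*(z + z) = -9 - 6*z)
K(P) = sqrt(2)*sqrt(P) (K(P) = sqrt(2*P) = sqrt(2)*sqrt(P))
K(W(o(1, -4)))**2 = (sqrt(2)*sqrt(-9 - 6*(-1/2*(-4) + 1/(-4))))**2 = (sqrt(2)*sqrt(-9 - 6*(2 + 1*(-1/4))))**2 = (sqrt(2)*sqrt(-9 - 6*(2 - 1/4)))**2 = (sqrt(2)*sqrt(-9 - 6*7/4))**2 = (sqrt(2)*sqrt(-9 - 21/2))**2 = (sqrt(2)*sqrt(-39/2))**2 = (sqrt(2)*(I*sqrt(78)/2))**2 = (I*sqrt(39))**2 = -39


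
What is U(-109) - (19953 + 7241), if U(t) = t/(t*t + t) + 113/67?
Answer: -196763647/7236 ≈ -27192.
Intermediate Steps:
U(t) = 113/67 + t/(t + t²) (U(t) = t/(t² + t) + 113*(1/67) = t/(t + t²) + 113/67 = 113/67 + t/(t + t²))
U(-109) - (19953 + 7241) = (180 + 113*(-109))/(67*(1 - 109)) - (19953 + 7241) = (1/67)*(180 - 12317)/(-108) - 1*27194 = (1/67)*(-1/108)*(-12137) - 27194 = 12137/7236 - 27194 = -196763647/7236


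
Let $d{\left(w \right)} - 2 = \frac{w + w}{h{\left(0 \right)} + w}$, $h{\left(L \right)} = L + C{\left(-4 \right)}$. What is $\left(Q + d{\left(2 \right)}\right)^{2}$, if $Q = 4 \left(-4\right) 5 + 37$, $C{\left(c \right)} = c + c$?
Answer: $\frac{15625}{9} \approx 1736.1$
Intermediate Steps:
$C{\left(c \right)} = 2 c$
$h{\left(L \right)} = -8 + L$ ($h{\left(L \right)} = L + 2 \left(-4\right) = L - 8 = -8 + L$)
$d{\left(w \right)} = 2 + \frac{2 w}{-8 + w}$ ($d{\left(w \right)} = 2 + \frac{w + w}{\left(-8 + 0\right) + w} = 2 + \frac{2 w}{-8 + w}$)
$Q = -43$ ($Q = \left(-16\right) 5 + 37 = -80 + 37 = -43$)
$\left(Q + d{\left(2 \right)}\right)^{2} = \left(-43 + \frac{4 \left(-4 + 2\right)}{-8 + 2}\right)^{2} = \left(-43 + 4 \frac{1}{-6} \left(-2\right)\right)^{2} = \left(-43 + 4 \left(- \frac{1}{6}\right) \left(-2\right)\right)^{2} = \left(-43 + \frac{4}{3}\right)^{2} = \left(- \frac{125}{3}\right)^{2} = \frac{15625}{9}$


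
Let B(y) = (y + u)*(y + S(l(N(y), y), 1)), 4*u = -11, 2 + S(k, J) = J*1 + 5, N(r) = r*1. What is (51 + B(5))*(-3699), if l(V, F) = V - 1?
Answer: -1054215/4 ≈ -2.6355e+5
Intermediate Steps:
N(r) = r
l(V, F) = -1 + V
S(k, J) = 3 + J (S(k, J) = -2 + (J*1 + 5) = -2 + (J + 5) = -2 + (5 + J) = 3 + J)
u = -11/4 (u = (¼)*(-11) = -11/4 ≈ -2.7500)
B(y) = (4 + y)*(-11/4 + y) (B(y) = (y - 11/4)*(y + (3 + 1)) = (-11/4 + y)*(y + 4) = (-11/4 + y)*(4 + y) = (4 + y)*(-11/4 + y))
(51 + B(5))*(-3699) = (51 + (-11 + 5² + (5/4)*5))*(-3699) = (51 + (-11 + 25 + 25/4))*(-3699) = (51 + 81/4)*(-3699) = (285/4)*(-3699) = -1054215/4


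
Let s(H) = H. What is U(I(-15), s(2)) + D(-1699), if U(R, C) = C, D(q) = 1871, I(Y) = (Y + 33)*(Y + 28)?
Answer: 1873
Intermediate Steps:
I(Y) = (28 + Y)*(33 + Y) (I(Y) = (33 + Y)*(28 + Y) = (28 + Y)*(33 + Y))
U(I(-15), s(2)) + D(-1699) = 2 + 1871 = 1873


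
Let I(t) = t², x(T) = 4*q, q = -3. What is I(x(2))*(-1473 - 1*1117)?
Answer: -372960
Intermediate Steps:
x(T) = -12 (x(T) = 4*(-3) = -12)
I(x(2))*(-1473 - 1*1117) = (-12)²*(-1473 - 1*1117) = 144*(-1473 - 1117) = 144*(-2590) = -372960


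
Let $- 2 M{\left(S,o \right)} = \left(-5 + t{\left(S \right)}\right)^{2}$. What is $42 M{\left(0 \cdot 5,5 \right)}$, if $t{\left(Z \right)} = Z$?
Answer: $-525$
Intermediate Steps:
$M{\left(S,o \right)} = - \frac{\left(-5 + S\right)^{2}}{2}$
$42 M{\left(0 \cdot 5,5 \right)} = 42 \left(- \frac{\left(-5 + 0 \cdot 5\right)^{2}}{2}\right) = 42 \left(- \frac{\left(-5 + 0\right)^{2}}{2}\right) = 42 \left(- \frac{\left(-5\right)^{2}}{2}\right) = 42 \left(\left(- \frac{1}{2}\right) 25\right) = 42 \left(- \frac{25}{2}\right) = -525$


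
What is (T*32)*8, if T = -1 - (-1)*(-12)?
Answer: -3328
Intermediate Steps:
T = -13 (T = -1 - 1*12 = -1 - 12 = -13)
(T*32)*8 = -13*32*8 = -416*8 = -3328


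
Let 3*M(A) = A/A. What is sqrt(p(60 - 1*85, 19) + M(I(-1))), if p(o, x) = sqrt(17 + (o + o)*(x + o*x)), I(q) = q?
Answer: sqrt(3 + 9*sqrt(22817))/3 ≈ 12.304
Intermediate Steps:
M(A) = 1/3 (M(A) = (A/A)/3 = (1/3)*1 = 1/3)
p(o, x) = sqrt(17 + 2*o*(x + o*x)) (p(o, x) = sqrt(17 + (2*o)*(x + o*x)) = sqrt(17 + 2*o*(x + o*x)))
sqrt(p(60 - 1*85, 19) + M(I(-1))) = sqrt(sqrt(17 + 2*(60 - 1*85)*19 + 2*19*(60 - 1*85)**2) + 1/3) = sqrt(sqrt(17 + 2*(60 - 85)*19 + 2*19*(60 - 85)**2) + 1/3) = sqrt(sqrt(17 + 2*(-25)*19 + 2*19*(-25)**2) + 1/3) = sqrt(sqrt(17 - 950 + 2*19*625) + 1/3) = sqrt(sqrt(17 - 950 + 23750) + 1/3) = sqrt(sqrt(22817) + 1/3) = sqrt(1/3 + sqrt(22817))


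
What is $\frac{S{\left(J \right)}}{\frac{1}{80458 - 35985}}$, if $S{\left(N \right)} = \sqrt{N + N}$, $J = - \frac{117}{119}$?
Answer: $\frac{133419 i \sqrt{3094}}{119} \approx 62364.0 i$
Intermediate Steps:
$J = - \frac{117}{119}$ ($J = \left(-117\right) \frac{1}{119} = - \frac{117}{119} \approx -0.98319$)
$S{\left(N \right)} = \sqrt{2} \sqrt{N}$ ($S{\left(N \right)} = \sqrt{2 N} = \sqrt{2} \sqrt{N}$)
$\frac{S{\left(J \right)}}{\frac{1}{80458 - 35985}} = \frac{\sqrt{2} \sqrt{- \frac{117}{119}}}{\frac{1}{80458 - 35985}} = \frac{\sqrt{2} \frac{3 i \sqrt{1547}}{119}}{\frac{1}{44473}} = \frac{3 i \sqrt{3094}}{119} \frac{1}{\frac{1}{44473}} = \frac{3 i \sqrt{3094}}{119} \cdot 44473 = \frac{133419 i \sqrt{3094}}{119}$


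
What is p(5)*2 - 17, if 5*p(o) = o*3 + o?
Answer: -9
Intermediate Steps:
p(o) = 4*o/5 (p(o) = (o*3 + o)/5 = (3*o + o)/5 = (4*o)/5 = 4*o/5)
p(5)*2 - 17 = ((4/5)*5)*2 - 17 = 4*2 - 17 = 8 - 17 = -9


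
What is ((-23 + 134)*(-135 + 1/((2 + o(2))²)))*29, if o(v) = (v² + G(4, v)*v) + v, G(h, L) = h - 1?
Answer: -85171521/196 ≈ -4.3455e+5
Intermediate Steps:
G(h, L) = -1 + h
o(v) = v² + 4*v (o(v) = (v² + (-1 + 4)*v) + v = (v² + 3*v) + v = v² + 4*v)
((-23 + 134)*(-135 + 1/((2 + o(2))²)))*29 = ((-23 + 134)*(-135 + 1/((2 + 2*(4 + 2))²)))*29 = (111*(-135 + 1/((2 + 2*6)²)))*29 = (111*(-135 + 1/((2 + 12)²)))*29 = (111*(-135 + 1/(14²)))*29 = (111*(-135 + 1/196))*29 = (111*(-26459/196))*29 = -2936949/196*29 = -85171521/196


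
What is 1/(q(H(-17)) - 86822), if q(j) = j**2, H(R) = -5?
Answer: -1/86797 ≈ -1.1521e-5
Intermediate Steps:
1/(q(H(-17)) - 86822) = 1/((-5)**2 - 86822) = 1/(25 - 86822) = 1/(-86797) = -1/86797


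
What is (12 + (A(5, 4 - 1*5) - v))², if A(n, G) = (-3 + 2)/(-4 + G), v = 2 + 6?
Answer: 441/25 ≈ 17.640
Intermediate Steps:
v = 8
A(n, G) = -1/(-4 + G)
(12 + (A(5, 4 - 1*5) - v))² = (12 + (-1/(-4 + (4 - 1*5)) - 1*8))² = (12 + (-1/(-4 + (4 - 5)) - 8))² = (12 + (-1/(-4 - 1) - 8))² = (12 + (-1/(-5) - 8))² = (12 + (-1*(-⅕) - 8))² = (12 + (⅕ - 8))² = (12 - 39/5)² = (21/5)² = 441/25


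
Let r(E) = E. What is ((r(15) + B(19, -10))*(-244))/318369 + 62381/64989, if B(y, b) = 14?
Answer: 6466771475/6896827647 ≈ 0.93764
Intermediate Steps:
((r(15) + B(19, -10))*(-244))/318369 + 62381/64989 = ((15 + 14)*(-244))/318369 + 62381/64989 = (29*(-244))*(1/318369) + 62381*(1/64989) = -7076*1/318369 + 62381/64989 = -7076/318369 + 62381/64989 = 6466771475/6896827647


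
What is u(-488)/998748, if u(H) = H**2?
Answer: 59536/249687 ≈ 0.23844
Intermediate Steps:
u(-488)/998748 = (-488)**2/998748 = 238144*(1/998748) = 59536/249687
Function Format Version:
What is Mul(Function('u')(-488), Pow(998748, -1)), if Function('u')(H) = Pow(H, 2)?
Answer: Rational(59536, 249687) ≈ 0.23844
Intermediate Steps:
Mul(Function('u')(-488), Pow(998748, -1)) = Mul(Pow(-488, 2), Pow(998748, -1)) = Mul(238144, Rational(1, 998748)) = Rational(59536, 249687)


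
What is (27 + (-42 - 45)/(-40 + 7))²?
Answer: 106276/121 ≈ 878.31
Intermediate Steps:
(27 + (-42 - 45)/(-40 + 7))² = (27 - 87/(-33))² = (27 - 87*(-1/33))² = (27 + 29/11)² = (326/11)² = 106276/121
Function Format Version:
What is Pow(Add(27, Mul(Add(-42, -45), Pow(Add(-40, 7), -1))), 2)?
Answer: Rational(106276, 121) ≈ 878.31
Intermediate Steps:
Pow(Add(27, Mul(Add(-42, -45), Pow(Add(-40, 7), -1))), 2) = Pow(Add(27, Mul(-87, Pow(-33, -1))), 2) = Pow(Add(27, Mul(-87, Rational(-1, 33))), 2) = Pow(Add(27, Rational(29, 11)), 2) = Pow(Rational(326, 11), 2) = Rational(106276, 121)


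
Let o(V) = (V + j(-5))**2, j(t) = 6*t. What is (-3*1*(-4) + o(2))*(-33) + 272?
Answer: -25996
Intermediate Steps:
o(V) = (-30 + V)**2 (o(V) = (V + 6*(-5))**2 = (V - 30)**2 = (-30 + V)**2)
(-3*1*(-4) + o(2))*(-33) + 272 = (-3*1*(-4) + (-30 + 2)**2)*(-33) + 272 = (-3*(-4) + (-28)**2)*(-33) + 272 = (12 + 784)*(-33) + 272 = 796*(-33) + 272 = -26268 + 272 = -25996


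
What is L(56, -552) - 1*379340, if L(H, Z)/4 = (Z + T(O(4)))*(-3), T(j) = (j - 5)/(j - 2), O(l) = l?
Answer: -372710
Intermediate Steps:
T(j) = (-5 + j)/(-2 + j)
L(H, Z) = 6 - 12*Z (L(H, Z) = 4*((Z + (-5 + 4)/(-2 + 4))*(-3)) = 4*((Z - 1/2)*(-3)) = 4*((-1/2 + Z)*(-3)) = 4*(3/2 - 3*Z) = 6 - 12*Z)
L(56, -552) - 1*379340 = (6 - 12*(-552)) - 1*379340 = (6 + 6624) - 379340 = 6630 - 379340 = -372710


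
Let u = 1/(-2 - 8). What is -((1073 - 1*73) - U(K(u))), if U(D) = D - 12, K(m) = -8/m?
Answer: -932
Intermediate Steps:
u = -⅒ (u = 1/(-10) = -⅒ ≈ -0.10000)
U(D) = -12 + D
-((1073 - 1*73) - U(K(u))) = -((1073 - 1*73) - (-12 - 8/(-⅒))) = -((1073 - 73) - (-12 - 8*(-10))) = -(1000 - (-12 + 80)) = -(1000 - 1*68) = -(1000 - 68) = -1*932 = -932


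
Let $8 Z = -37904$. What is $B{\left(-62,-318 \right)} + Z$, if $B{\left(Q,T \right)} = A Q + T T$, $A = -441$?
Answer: $123728$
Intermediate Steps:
$Z = -4738$ ($Z = \frac{1}{8} \left(-37904\right) = -4738$)
$B{\left(Q,T \right)} = T^{2} - 441 Q$ ($B{\left(Q,T \right)} = - 441 Q + T T = - 441 Q + T^{2} = T^{2} - 441 Q$)
$B{\left(-62,-318 \right)} + Z = \left(\left(-318\right)^{2} - -27342\right) - 4738 = \left(101124 + 27342\right) - 4738 = 128466 - 4738 = 123728$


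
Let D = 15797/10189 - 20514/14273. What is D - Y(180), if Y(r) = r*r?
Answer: -4711837689365/145427597 ≈ -32400.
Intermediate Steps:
Y(r) = r²
D = 16453435/145427597 (D = 15797*(1/10189) - 20514*1/14273 = 15797/10189 - 20514/14273 = 16453435/145427597 ≈ 0.11314)
D - Y(180) = 16453435/145427597 - 1*180² = 16453435/145427597 - 1*32400 = 16453435/145427597 - 32400 = -4711837689365/145427597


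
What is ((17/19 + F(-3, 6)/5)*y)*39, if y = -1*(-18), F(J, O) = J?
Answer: 19656/95 ≈ 206.91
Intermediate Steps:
y = 18
((17/19 + F(-3, 6)/5)*y)*39 = ((17/19 - 3/5)*18)*39 = ((28/95)*18)*39 = (504/95)*39 = 19656/95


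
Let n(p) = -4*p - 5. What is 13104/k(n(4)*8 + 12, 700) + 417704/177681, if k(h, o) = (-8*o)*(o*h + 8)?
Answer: 325788221011/138581026800 ≈ 2.3509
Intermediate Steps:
n(p) = -5 - 4*p
k(h, o) = -8*o*(8 + h*o) (k(h, o) = (-8*o)*(h*o + 8) = (-8*o)*(8 + h*o) = -8*o*(8 + h*o))
13104/k(n(4)*8 + 12, 700) + 417704/177681 = 13104/((-8*700*(8 + ((-5 - 4*4)*8 + 12)*700))) + 417704/177681 = 13104/((-8*700*(8 + ((-5 - 16)*8 + 12)*700))) + 417704*(1/177681) = 13104/((-8*700*(8 + (-21*8 + 12)*700))) + 59672/25383 = 13104/((-8*700*(8 + (-168 + 12)*700))) + 59672/25383 = 13104/((-8*700*(8 - 156*700))) + 59672/25383 = 13104/((-8*700*(8 - 109200))) + 59672/25383 = 13104/((-8*700*(-109192))) + 59672/25383 = 13104/611475200 + 59672/25383 = 13104*(1/611475200) + 59672/25383 = 117/5459600 + 59672/25383 = 325788221011/138581026800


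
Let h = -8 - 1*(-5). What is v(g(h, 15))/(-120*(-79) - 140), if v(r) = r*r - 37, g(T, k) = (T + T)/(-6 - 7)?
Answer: -6217/1578460 ≈ -0.0039386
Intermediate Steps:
h = -3 (h = -8 + 5 = -3)
g(T, k) = -2*T/13 (g(T, k) = (2*T)/(-13) = (2*T)*(-1/13) = -2*T/13)
v(r) = -37 + r² (v(r) = r² - 37 = -37 + r²)
v(g(h, 15))/(-120*(-79) - 140) = (-37 + (-2/13*(-3))²)/(-120*(-79) - 140) = (-37 + (6/13)²)/(9480 - 140) = (-37 + 36/169)/9340 = -6217/169*1/9340 = -6217/1578460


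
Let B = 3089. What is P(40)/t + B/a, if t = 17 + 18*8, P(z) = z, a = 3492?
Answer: 637009/562212 ≈ 1.1330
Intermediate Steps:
t = 161 (t = 17 + 144 = 161)
P(40)/t + B/a = 40/161 + 3089/3492 = 637009/562212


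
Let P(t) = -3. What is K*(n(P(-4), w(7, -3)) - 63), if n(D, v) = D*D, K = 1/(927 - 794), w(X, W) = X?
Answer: -54/133 ≈ -0.40601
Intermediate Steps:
K = 1/133 ≈ 0.0075188
n(D, v) = D²
K*(n(P(-4), w(7, -3)) - 63) = ((-3)² - 63)/133 = (9 - 63)/133 = (1/133)*(-54) = -54/133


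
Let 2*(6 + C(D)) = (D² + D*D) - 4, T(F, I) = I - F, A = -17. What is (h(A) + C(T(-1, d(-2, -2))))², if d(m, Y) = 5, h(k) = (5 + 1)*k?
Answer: 5476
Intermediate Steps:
h(k) = 6*k
C(D) = -8 + D² (C(D) = -6 + ((D² + D*D) - 4)/2 = -6 + ((D² + D²) - 4)/2 = -6 + (2*D² - 4)/2 = -6 + (-4 + 2*D²)/2 = -6 + (-2 + D²) = -8 + D²)
(h(A) + C(T(-1, d(-2, -2))))² = (6*(-17) + (-8 + (5 - 1*(-1))²))² = (-102 + (-8 + (5 + 1)²))² = (-102 + (-8 + 6²))² = (-102 + (-8 + 36))² = (-102 + 28)² = (-74)² = 5476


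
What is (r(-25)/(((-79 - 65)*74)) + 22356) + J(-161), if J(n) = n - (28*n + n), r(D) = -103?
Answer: 286262887/10656 ≈ 26864.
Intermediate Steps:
J(n) = -28*n (J(n) = n - 29*n = -28*n)
(r(-25)/(((-79 - 65)*74)) + 22356) + J(-161) = (-103*1/(74*(-79 - 65)) + 22356) - 28*(-161) = (-103/((-144*74)) + 22356) + 4508 = (-103/(-10656) + 22356) + 4508 = (-103*(-1/10656) + 22356) + 4508 = (103/10656 + 22356) + 4508 = 238225639/10656 + 4508 = 286262887/10656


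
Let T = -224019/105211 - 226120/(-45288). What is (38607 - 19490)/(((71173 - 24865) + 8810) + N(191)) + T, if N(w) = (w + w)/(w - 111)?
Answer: 4216177473519596/1313243825202081 ≈ 3.2105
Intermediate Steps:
N(w) = 2*w/(-111 + w) (N(w) = (2*w)/(-111 + w) = 2*w/(-111 + w))
T = 1705617356/595599471 (T = -224019*1/105211 - 226120*(-1/45288) = -224019/105211 + 28265/5661 = 1705617356/595599471 ≈ 2.8637)
(38607 - 19490)/(((71173 - 24865) + 8810) + N(191)) + T = (38607 - 19490)/(((71173 - 24865) + 8810) + 2*191/(-111 + 191)) + 1705617356/595599471 = 19117/((46308 + 8810) + 2*191/80) + 1705617356/595599471 = 19117/(55118 + 2*191*(1/80)) + 1705617356/595599471 = 19117/(55118 + 191/40) + 1705617356/595599471 = 19117/(2204911/40) + 1705617356/595599471 = 19117*(40/2204911) + 1705617356/595599471 = 764680/2204911 + 1705617356/595599471 = 4216177473519596/1313243825202081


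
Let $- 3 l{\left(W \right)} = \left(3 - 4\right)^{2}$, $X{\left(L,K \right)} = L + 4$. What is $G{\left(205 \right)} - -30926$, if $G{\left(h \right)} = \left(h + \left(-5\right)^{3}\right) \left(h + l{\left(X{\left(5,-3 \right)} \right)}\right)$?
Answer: $\frac{141898}{3} \approx 47299.0$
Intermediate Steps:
$X{\left(L,K \right)} = 4 + L$
$l{\left(W \right)} = - \frac{1}{3}$ ($l{\left(W \right)} = - \frac{\left(3 - 4\right)^{2}}{3} = - \frac{\left(-1\right)^{2}}{3} = \left(- \frac{1}{3}\right) 1 = - \frac{1}{3}$)
$G{\left(h \right)} = \left(-125 + h\right) \left(- \frac{1}{3} + h\right)$ ($G{\left(h \right)} = \left(h + \left(-5\right)^{3}\right) \left(h - \frac{1}{3}\right) = \left(h - 125\right) \left(- \frac{1}{3} + h\right) = \left(-125 + h\right) \left(- \frac{1}{3} + h\right)$)
$G{\left(205 \right)} - -30926 = \left(\frac{125}{3} + 205^{2} - \frac{77080}{3}\right) - -30926 = \left(\frac{125}{3} + 42025 - \frac{77080}{3}\right) + 30926 = \frac{49120}{3} + 30926 = \frac{141898}{3}$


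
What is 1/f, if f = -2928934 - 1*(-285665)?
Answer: -1/2643269 ≈ -3.7832e-7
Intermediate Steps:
f = -2643269 (f = -2928934 + 285665 = -2643269)
1/f = 1/(-2643269) = -1/2643269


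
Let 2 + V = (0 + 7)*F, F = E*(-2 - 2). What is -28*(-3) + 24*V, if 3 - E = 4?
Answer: 708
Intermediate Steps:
E = -1 (E = 3 - 1*4 = 3 - 4 = -1)
F = 4 (F = -(-2 - 2) = -1*(-4) = 4)
V = 26 (V = -2 + (0 + 7)*4 = -2 + 7*4 = -2 + 28 = 26)
-28*(-3) + 24*V = -28*(-3) + 24*26 = 84 + 624 = 708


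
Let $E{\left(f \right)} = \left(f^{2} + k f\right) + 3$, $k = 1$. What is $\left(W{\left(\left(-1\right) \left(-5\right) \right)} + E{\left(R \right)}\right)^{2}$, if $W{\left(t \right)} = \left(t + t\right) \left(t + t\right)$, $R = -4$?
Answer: $13225$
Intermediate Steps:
$W{\left(t \right)} = 4 t^{2}$ ($W{\left(t \right)} = 2 t 2 t = 4 t^{2}$)
$E{\left(f \right)} = 3 + f + f^{2}$ ($E{\left(f \right)} = \left(f^{2} + 1 f\right) + 3 = \left(f^{2} + f\right) + 3 = \left(f + f^{2}\right) + 3 = 3 + f + f^{2}$)
$\left(W{\left(\left(-1\right) \left(-5\right) \right)} + E{\left(R \right)}\right)^{2} = \left(4 \left(\left(-1\right) \left(-5\right)\right)^{2} + \left(3 - 4 + \left(-4\right)^{2}\right)\right)^{2} = \left(4 \cdot 5^{2} + \left(3 - 4 + 16\right)\right)^{2} = \left(4 \cdot 25 + 15\right)^{2} = \left(100 + 15\right)^{2} = 115^{2} = 13225$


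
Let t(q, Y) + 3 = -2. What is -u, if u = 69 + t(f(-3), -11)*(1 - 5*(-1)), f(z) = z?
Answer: -39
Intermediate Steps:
t(q, Y) = -5 (t(q, Y) = -3 - 2 = -5)
u = 39 (u = 69 - 5*(1 - 5*(-1)) = 69 - 5*(1 + 5) = 69 - 5*6 = 69 - 30 = 39)
-u = -1*39 = -39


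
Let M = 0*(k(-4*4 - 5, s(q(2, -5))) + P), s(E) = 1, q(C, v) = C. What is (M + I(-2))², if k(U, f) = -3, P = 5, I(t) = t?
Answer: 4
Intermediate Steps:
M = 0 (M = 0*(-3 + 5) = 0*2 = 0)
(M + I(-2))² = (0 - 2)² = (-2)² = 4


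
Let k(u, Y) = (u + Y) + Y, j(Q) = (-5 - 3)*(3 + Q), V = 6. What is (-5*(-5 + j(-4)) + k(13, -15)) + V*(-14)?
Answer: -116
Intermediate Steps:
j(Q) = -24 - 8*Q (j(Q) = -8*(3 + Q) = -24 - 8*Q)
k(u, Y) = u + 2*Y (k(u, Y) = (Y + u) + Y = u + 2*Y)
(-5*(-5 + j(-4)) + k(13, -15)) + V*(-14) = (-5*(-5 + (-24 - 8*(-4))) + (13 + 2*(-15))) + 6*(-14) = (-5*(-5 + (-24 + 32)) + (13 - 30)) - 84 = (-5*(-5 + 8) - 17) - 84 = (-5*3 - 17) - 84 = (-15 - 17) - 84 = -32 - 84 = -116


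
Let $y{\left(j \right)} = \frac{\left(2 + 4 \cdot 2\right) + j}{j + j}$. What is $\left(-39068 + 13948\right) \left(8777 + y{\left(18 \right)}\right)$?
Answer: $- \frac{1984480000}{9} \approx -2.205 \cdot 10^{8}$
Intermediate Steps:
$y{\left(j \right)} = \frac{10 + j}{2 j}$ ($y{\left(j \right)} = \frac{\left(2 + 8\right) + j}{2 j} = \left(10 + j\right) \frac{1}{2 j} = \frac{10 + j}{2 j}$)
$\left(-39068 + 13948\right) \left(8777 + y{\left(18 \right)}\right) = \left(-39068 + 13948\right) \left(8777 + \frac{10 + 18}{2 \cdot 18}\right) = - 25120 \left(8777 + \frac{1}{2} \cdot \frac{1}{18} \cdot 28\right) = - 25120 \left(8777 + \frac{7}{9}\right) = \left(-25120\right) \frac{79000}{9} = - \frac{1984480000}{9}$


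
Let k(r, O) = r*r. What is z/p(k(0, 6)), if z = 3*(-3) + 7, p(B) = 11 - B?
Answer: -2/11 ≈ -0.18182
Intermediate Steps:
k(r, O) = r²
z = -2 (z = -9 + 7 = -2)
z/p(k(0, 6)) = -2/(11 - 1*0²) = -2/(11 - 1*0) = -2/(11 + 0) = -2/11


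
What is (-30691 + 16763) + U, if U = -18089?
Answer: -32017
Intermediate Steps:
(-30691 + 16763) + U = (-30691 + 16763) - 18089 = -13928 - 18089 = -32017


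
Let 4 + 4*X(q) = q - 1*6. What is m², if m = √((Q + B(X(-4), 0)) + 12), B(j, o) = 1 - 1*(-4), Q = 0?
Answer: 17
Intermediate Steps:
X(q) = -5/2 + q/4 (X(q) = -1 + (q - 1*6)/4 = -1 + (q - 6)/4 = -1 + (-6 + q)/4 = -1 + (-3/2 + q/4) = -5/2 + q/4)
B(j, o) = 5 (B(j, o) = 1 + 4 = 5)
m = √17 (m = √((0 + 5) + 12) = √(5 + 12) = √17 ≈ 4.1231)
m² = (√17)² = 17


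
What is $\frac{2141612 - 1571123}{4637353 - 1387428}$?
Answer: $\frac{570489}{3249925} \approx 0.17554$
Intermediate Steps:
$\frac{2141612 - 1571123}{4637353 - 1387428} = \frac{570489}{3249925}$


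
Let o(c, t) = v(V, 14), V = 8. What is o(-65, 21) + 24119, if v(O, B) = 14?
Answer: 24133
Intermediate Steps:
o(c, t) = 14
o(-65, 21) + 24119 = 14 + 24119 = 24133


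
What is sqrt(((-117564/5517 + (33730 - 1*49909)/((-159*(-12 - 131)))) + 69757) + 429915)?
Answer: sqrt(97062873917893762593)/13937781 ≈ 706.86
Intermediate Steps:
sqrt(((-117564/5517 + (33730 - 1*49909)/((-159*(-12 - 131)))) + 69757) + 429915) = sqrt(((-117564*1/5517 + (33730 - 49909)/((-159*(-143)))) + 69757) + 429915) = sqrt(((-39188/1839 - 16179/22737) + 69757) + 429915) = sqrt(((-39188/1839 - 16179*1/22737) + 69757) + 429915) = sqrt(((-39188/1839 - 5393/7579) + 69757) + 429915) = sqrt((-306923579/13937781 + 69757) + 429915) = sqrt(971950865638/13937781 + 429915) = sqrt(6964011984253/13937781) = sqrt(97062873917893762593)/13937781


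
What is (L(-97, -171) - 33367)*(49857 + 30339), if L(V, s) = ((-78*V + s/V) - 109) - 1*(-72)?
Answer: -200980398540/97 ≈ -2.0720e+9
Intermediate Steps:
L(V, s) = -37 - 78*V + s/V (L(V, s) = ((-78*V + s/V) - 109) + 72 = (-109 - 78*V + s/V) + 72 = -37 - 78*V + s/V)
(L(-97, -171) - 33367)*(49857 + 30339) = ((-37 - 78*(-97) - 171/(-97)) - 33367)*(49857 + 30339) = ((-37 + 7566 - 171*(-1/97)) - 33367)*80196 = ((-37 + 7566 + 171/97) - 33367)*80196 = (730484/97 - 33367)*80196 = -2506115/97*80196 = -200980398540/97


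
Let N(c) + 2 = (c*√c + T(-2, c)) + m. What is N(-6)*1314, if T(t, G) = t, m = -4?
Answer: -10512 - 7884*I*√6 ≈ -10512.0 - 19312.0*I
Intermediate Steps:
N(c) = -8 + c^(3/2) (N(c) = -2 + ((c*√c - 2) - 4) = -2 + ((c^(3/2) - 2) - 4) = -2 + ((-2 + c^(3/2)) - 4) = -2 + (-6 + c^(3/2)) = -8 + c^(3/2))
N(-6)*1314 = (-8 + (-6)^(3/2))*1314 = (-8 - 6*I*√6)*1314 = -10512 - 7884*I*√6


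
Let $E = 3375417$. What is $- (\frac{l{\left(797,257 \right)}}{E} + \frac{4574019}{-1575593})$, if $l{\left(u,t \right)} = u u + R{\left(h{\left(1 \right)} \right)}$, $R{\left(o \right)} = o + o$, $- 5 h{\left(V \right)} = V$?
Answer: $\frac{24063985445372}{8863805662135} \approx 2.7149$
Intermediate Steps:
$h{\left(V \right)} = - \frac{V}{5}$
$R{\left(o \right)} = 2 o$
$l{\left(u,t \right)} = - \frac{2}{5} + u^{2}$ ($l{\left(u,t \right)} = u u + 2 \left(\left(- \frac{1}{5}\right) 1\right) = u^{2} + 2 \left(- \frac{1}{5}\right) = u^{2} - \frac{2}{5} = - \frac{2}{5} + u^{2}$)
$- (\frac{l{\left(797,257 \right)}}{E} + \frac{4574019}{-1575593}) = - (\frac{- \frac{2}{5} + 797^{2}}{3375417} + \frac{4574019}{-1575593}) = - (\left(- \frac{2}{5} + 635209\right) \frac{1}{3375417} + 4574019 \left(- \frac{1}{1575593}\right)) = - (\frac{3176043}{5} \cdot \frac{1}{3375417} - \frac{4574019}{1575593}) = - (\frac{1058681}{5625695} - \frac{4574019}{1575593}) = \left(-1\right) \left(- \frac{24063985445372}{8863805662135}\right) = \frac{24063985445372}{8863805662135}$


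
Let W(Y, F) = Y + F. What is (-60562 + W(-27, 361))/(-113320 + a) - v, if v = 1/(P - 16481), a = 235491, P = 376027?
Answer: -3093551237/6275156338 ≈ -0.49298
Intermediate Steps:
W(Y, F) = F + Y
v = 1/359546 (v = 1/(376027 - 16481) = 1/359546 ≈ 2.7813e-6)
(-60562 + W(-27, 361))/(-113320 + a) - v = (-60562 + (361 - 27))/(-113320 + 235491) - 1*1/359546 = (-60562 + 334)/122171 - 1/359546 = -60228*1/122171 - 1/359546 = -8604/17453 - 1/359546 = -3093551237/6275156338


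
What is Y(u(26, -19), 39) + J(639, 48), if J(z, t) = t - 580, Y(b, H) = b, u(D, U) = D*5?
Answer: -402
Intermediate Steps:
u(D, U) = 5*D
J(z, t) = -580 + t
Y(u(26, -19), 39) + J(639, 48) = 5*26 + (-580 + 48) = 130 - 532 = -402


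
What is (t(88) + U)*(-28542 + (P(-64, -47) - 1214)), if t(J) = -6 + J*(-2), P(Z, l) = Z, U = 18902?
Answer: -558230400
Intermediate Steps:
t(J) = -6 - 2*J
(t(88) + U)*(-28542 + (P(-64, -47) - 1214)) = ((-6 - 2*88) + 18902)*(-28542 + (-64 - 1214)) = ((-6 - 176) + 18902)*(-28542 - 1278) = (-182 + 18902)*(-29820) = 18720*(-29820) = -558230400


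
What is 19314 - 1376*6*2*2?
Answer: -13710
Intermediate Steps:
19314 - 1376*6*2*2 = 19314 - 16512*2 = 19314 - 1376*24 = 19314 - 33024 = -13710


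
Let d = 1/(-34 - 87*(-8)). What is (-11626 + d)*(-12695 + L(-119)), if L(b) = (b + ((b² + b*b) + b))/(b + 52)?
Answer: 6762443828739/44354 ≈ 1.5247e+8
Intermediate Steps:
d = 1/662 (d = 1/(-34 + 696) = 1/662 ≈ 0.0015106)
L(b) = (2*b + 2*b²)/(52 + b) (L(b) = (b + ((b² + b²) + b))/(52 + b) = (b + (2*b² + b))/(52 + b) = (b + (b + 2*b²))/(52 + b) = (2*b + 2*b²)/(52 + b))
(-11626 + d)*(-12695 + L(-119)) = (-11626 + 1/662)*(-12695 + 2*(-119)*(1 - 119)/(52 - 119)) = -7696411*(-12695 + 2*(-119)*(-118)/(-67))/662 = -7696411*(-12695 + 2*(-119)*(-1/67)*(-118))/662 = -7696411*(-12695 - 28084/67)/662 = -7696411/662*(-878649/67) = 6762443828739/44354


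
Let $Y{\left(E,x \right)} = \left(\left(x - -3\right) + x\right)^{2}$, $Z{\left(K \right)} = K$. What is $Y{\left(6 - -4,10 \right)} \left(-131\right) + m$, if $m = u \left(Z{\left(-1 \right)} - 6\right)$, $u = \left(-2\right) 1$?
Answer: $-69285$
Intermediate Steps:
$Y{\left(E,x \right)} = \left(3 + 2 x\right)^{2}$ ($Y{\left(E,x \right)} = \left(\left(x + 3\right) + x\right)^{2} = \left(\left(3 + x\right) + x\right)^{2} = \left(3 + 2 x\right)^{2}$)
$u = -2$
$m = 14$ ($m = - 2 \left(-1 - 6\right) = \left(-2\right) \left(-7\right) = 14$)
$Y{\left(6 - -4,10 \right)} \left(-131\right) + m = \left(3 + 2 \cdot 10\right)^{2} \left(-131\right) + 14 = \left(3 + 20\right)^{2} \left(-131\right) + 14 = 23^{2} \left(-131\right) + 14 = 529 \left(-131\right) + 14 = -69299 + 14 = -69285$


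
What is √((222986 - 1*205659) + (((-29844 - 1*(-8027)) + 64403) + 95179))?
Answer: 2*√38773 ≈ 393.82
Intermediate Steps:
√((222986 - 1*205659) + (((-29844 - 1*(-8027)) + 64403) + 95179)) = √((222986 - 205659) + (((-29844 + 8027) + 64403) + 95179)) = √(17327 + ((-21817 + 64403) + 95179)) = √(17327 + (42586 + 95179)) = √(17327 + 137765) = √155092 = 2*√38773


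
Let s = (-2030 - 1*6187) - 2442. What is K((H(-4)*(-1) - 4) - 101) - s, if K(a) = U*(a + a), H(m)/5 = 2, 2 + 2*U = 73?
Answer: 2494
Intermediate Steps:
U = 71/2 (U = -1 + (½)*73 = -1 + 73/2 = 71/2 ≈ 35.500)
H(m) = 10 (H(m) = 5*2 = 10)
K(a) = 71*a (K(a) = 71*(a + a)/2 = 71*(2*a)/2 = 71*a)
s = -10659 (s = (-2030 - 6187) - 2442 = -8217 - 2442 = -10659)
K((H(-4)*(-1) - 4) - 101) - s = 71*((10*(-1) - 4) - 101) - 1*(-10659) = 71*((-10 - 4) - 101) + 10659 = 71*(-14 - 101) + 10659 = 71*(-115) + 10659 = -8165 + 10659 = 2494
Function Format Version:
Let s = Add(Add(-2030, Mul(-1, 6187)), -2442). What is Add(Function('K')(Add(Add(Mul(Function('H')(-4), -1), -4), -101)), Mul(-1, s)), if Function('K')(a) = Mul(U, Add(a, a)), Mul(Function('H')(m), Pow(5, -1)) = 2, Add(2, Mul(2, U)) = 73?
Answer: 2494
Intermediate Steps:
U = Rational(71, 2) (U = Add(-1, Mul(Rational(1, 2), 73)) = Add(-1, Rational(73, 2)) = Rational(71, 2) ≈ 35.500)
Function('H')(m) = 10 (Function('H')(m) = Mul(5, 2) = 10)
Function('K')(a) = Mul(71, a) (Function('K')(a) = Mul(Rational(71, 2), Add(a, a)) = Mul(Rational(71, 2), Mul(2, a)) = Mul(71, a))
s = -10659 (s = Add(Add(-2030, -6187), -2442) = Add(-8217, -2442) = -10659)
Add(Function('K')(Add(Add(Mul(Function('H')(-4), -1), -4), -101)), Mul(-1, s)) = Add(Mul(71, Add(Add(Mul(10, -1), -4), -101)), Mul(-1, -10659)) = Add(Mul(71, Add(Add(-10, -4), -101)), 10659) = Add(Mul(71, Add(-14, -101)), 10659) = Add(Mul(71, -115), 10659) = Add(-8165, 10659) = 2494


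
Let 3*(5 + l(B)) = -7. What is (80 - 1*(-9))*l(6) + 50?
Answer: -1808/3 ≈ -602.67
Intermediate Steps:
l(B) = -22/3 (l(B) = -5 + (1/3)*(-7) = -5 - 7/3 = -22/3)
(80 - 1*(-9))*l(6) + 50 = (80 - 1*(-9))*(-22/3) + 50 = (80 + 9)*(-22/3) + 50 = 89*(-22/3) + 50 = -1958/3 + 50 = -1808/3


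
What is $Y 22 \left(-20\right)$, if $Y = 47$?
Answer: $-20680$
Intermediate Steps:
$Y 22 \left(-20\right) = 47 \cdot 22 \left(-20\right) = 1034 \left(-20\right) = -20680$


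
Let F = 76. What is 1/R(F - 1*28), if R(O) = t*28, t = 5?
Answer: 1/140 ≈ 0.0071429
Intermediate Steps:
R(O) = 140 (R(O) = 5*28 = 140)
1/R(F - 1*28) = 1/140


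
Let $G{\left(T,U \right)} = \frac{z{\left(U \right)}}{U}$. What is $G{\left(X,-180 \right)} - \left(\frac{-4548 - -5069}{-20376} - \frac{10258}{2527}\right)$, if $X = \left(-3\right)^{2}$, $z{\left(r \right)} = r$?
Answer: $\frac{261823727}{51490152} \approx 5.0849$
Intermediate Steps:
$X = 9$
$G{\left(T,U \right)} = 1$ ($G{\left(T,U \right)} = \frac{U}{U} = 1$)
$G{\left(X,-180 \right)} - \left(\frac{-4548 - -5069}{-20376} - \frac{10258}{2527}\right) = 1 - \left(\frac{-4548 - -5069}{-20376} - \frac{10258}{2527}\right) = 1 - \left(\left(-4548 + 5069\right) \left(- \frac{1}{20376}\right) - \frac{10258}{2527}\right) = 1 - \left(521 \left(- \frac{1}{20376}\right) - \frac{10258}{2527}\right) = 1 - \left(- \frac{521}{20376} - \frac{10258}{2527}\right) = 1 - - \frac{210333575}{51490152} = 1 + \frac{210333575}{51490152} = \frac{261823727}{51490152}$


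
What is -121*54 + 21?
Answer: -6513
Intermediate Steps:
-121*54 + 21 = -6534 + 21 = -6513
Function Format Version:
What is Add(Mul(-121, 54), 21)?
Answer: -6513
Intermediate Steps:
Add(Mul(-121, 54), 21) = Add(-6534, 21) = -6513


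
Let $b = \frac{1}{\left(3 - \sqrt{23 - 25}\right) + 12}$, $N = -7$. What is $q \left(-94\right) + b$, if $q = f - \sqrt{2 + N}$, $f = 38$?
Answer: $- \frac{810829}{227} + 94 i \sqrt{5} + \frac{i \sqrt{2}}{227} \approx -3571.9 + 210.2 i$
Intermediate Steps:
$q = 38 - i \sqrt{5}$ ($q = 38 - \sqrt{2 - 7} = 38 - \sqrt{-5} = 38 - i \sqrt{5} \approx 38.0 - 2.2361 i$)
$b = \frac{1}{15 - i \sqrt{2}}$ ($b = \frac{1}{\left(3 - \sqrt{-2}\right) + 12} = \frac{1}{\left(3 - i \sqrt{2}\right) + 12} = \frac{1}{15 - i \sqrt{2}} \approx 0.066079 + 0.00623 i$)
$q \left(-94\right) + b = \left(38 - i \sqrt{5}\right) \left(-94\right) + \left(\frac{15}{227} + \frac{i \sqrt{2}}{227}\right) = \left(-3572 + 94 i \sqrt{5}\right) + \left(\frac{15}{227} + \frac{i \sqrt{2}}{227}\right) = - \frac{810829}{227} + 94 i \sqrt{5} + \frac{i \sqrt{2}}{227}$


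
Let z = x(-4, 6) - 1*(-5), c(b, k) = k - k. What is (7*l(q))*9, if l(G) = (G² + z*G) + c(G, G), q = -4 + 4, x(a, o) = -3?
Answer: 0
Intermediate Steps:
c(b, k) = 0
q = 0
z = 2 (z = -3 - 1*(-5) = -3 + 5 = 2)
l(G) = G² + 2*G (l(G) = (G² + 2*G) + 0 = G² + 2*G)
(7*l(q))*9 = (7*(0*(2 + 0)))*9 = (7*(0*2))*9 = (7*0)*9 = 0*9 = 0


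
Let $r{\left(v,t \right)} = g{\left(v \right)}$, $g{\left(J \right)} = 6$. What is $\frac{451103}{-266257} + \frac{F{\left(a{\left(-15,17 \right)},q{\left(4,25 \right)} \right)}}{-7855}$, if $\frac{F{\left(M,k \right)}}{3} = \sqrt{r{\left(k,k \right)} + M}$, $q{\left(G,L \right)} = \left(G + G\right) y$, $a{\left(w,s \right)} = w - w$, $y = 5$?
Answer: $- \frac{451103}{266257} - \frac{3 \sqrt{6}}{7855} \approx -1.6952$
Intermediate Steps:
$a{\left(w,s \right)} = 0$
$r{\left(v,t \right)} = 6$
$q{\left(G,L \right)} = 10 G$ ($q{\left(G,L \right)} = \left(G + G\right) 5 = 2 G 5 = 10 G$)
$F{\left(M,k \right)} = 3 \sqrt{6 + M}$
$\frac{451103}{-266257} + \frac{F{\left(a{\left(-15,17 \right)},q{\left(4,25 \right)} \right)}}{-7855} = \frac{451103}{-266257} + \frac{3 \sqrt{6 + 0}}{-7855} = 451103 \left(- \frac{1}{266257}\right) + 3 \sqrt{6} \left(- \frac{1}{7855}\right) = - \frac{451103}{266257} - \frac{3 \sqrt{6}}{7855}$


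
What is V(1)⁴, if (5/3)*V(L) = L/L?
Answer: 81/625 ≈ 0.12960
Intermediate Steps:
V(L) = ⅗ (V(L) = 3*(L/L)/5 = (⅗)*1 = ⅗)
V(1)⁴ = (⅗)⁴ = 81/625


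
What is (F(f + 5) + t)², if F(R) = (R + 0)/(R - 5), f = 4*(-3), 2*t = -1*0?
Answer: 49/144 ≈ 0.34028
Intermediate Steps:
t = 0 (t = (-1*0)/2 = (½)*0 = 0)
f = -12
F(R) = R/(-5 + R)
(F(f + 5) + t)² = ((-12 + 5)/(-5 + (-12 + 5)) + 0)² = (-7/(-5 - 7) + 0)² = (-7/(-12) + 0)² = (-7*(-1/12) + 0)² = (7/12 + 0)² = (7/12)² = 49/144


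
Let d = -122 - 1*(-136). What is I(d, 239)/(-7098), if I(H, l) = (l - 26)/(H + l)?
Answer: -71/598598 ≈ -0.00011861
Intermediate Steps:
d = 14 (d = -122 + 136 = 14)
I(H, l) = (-26 + l)/(H + l)
I(d, 239)/(-7098) = ((-26 + 239)/(14 + 239))/(-7098) = (213/253)*(-1/7098) = -71/598598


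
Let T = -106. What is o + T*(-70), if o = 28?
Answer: 7448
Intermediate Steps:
o + T*(-70) = 28 - 106*(-70) = 28 + 7420 = 7448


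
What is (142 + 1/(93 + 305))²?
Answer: 3194171289/158404 ≈ 20165.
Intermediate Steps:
(142 + 1/(93 + 305))² = (142 + 1/398)² = (56517/398)² = 3194171289/158404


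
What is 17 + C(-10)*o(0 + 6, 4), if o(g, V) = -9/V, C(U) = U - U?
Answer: 17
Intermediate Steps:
C(U) = 0
17 + C(-10)*o(0 + 6, 4) = 17 + 0*(-9/4) = 17 + 0 = 17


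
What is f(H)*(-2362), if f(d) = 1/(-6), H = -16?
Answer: 1181/3 ≈ 393.67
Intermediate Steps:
f(d) = -⅙
f(H)*(-2362) = -⅙*(-2362) = 1181/3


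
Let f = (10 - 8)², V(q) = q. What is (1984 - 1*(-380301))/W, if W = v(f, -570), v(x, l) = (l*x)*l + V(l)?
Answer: 76457/259806 ≈ 0.29428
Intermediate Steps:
f = 4 (f = 2² = 4)
v(x, l) = l + x*l² (v(x, l) = (l*x)*l + l = x*l² + l = l + x*l²)
W = 1299030 (W = -570*(1 - 570*4) = -570*(1 - 2280) = -570*(-2279) = 1299030)
(1984 - 1*(-380301))/W = (1984 - 1*(-380301))/1299030 = (1984 + 380301)*(1/1299030) = 382285*(1/1299030) = 76457/259806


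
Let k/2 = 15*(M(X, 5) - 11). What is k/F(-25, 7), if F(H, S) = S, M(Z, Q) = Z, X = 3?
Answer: -240/7 ≈ -34.286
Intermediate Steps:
k = -240 (k = 2*(15*(3 - 11)) = 2*(15*(-8)) = 2*(-120) = -240)
k/F(-25, 7) = -240/7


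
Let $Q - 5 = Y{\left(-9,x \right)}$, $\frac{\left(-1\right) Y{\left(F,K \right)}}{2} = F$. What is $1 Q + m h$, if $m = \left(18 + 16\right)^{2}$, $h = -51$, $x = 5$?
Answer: $-58933$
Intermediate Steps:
$Y{\left(F,K \right)} = - 2 F$
$Q = 23$ ($Q = 5 - -18 = 5 + 18 = 23$)
$m = 1156$ ($m = 34^{2} = 1156$)
$1 Q + m h = 1 \cdot 23 + 1156 \left(-51\right) = 23 - 58956 = -58933$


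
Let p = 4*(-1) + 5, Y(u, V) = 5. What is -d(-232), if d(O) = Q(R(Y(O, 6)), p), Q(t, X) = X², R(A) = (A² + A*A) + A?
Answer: -1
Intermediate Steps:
R(A) = A + 2*A² (R(A) = (A² + A²) + A = 2*A² + A = A + 2*A²)
p = 1 (p = -4 + 5 = 1)
d(O) = 1 (d(O) = 1² = 1)
-d(-232) = -1*1 = -1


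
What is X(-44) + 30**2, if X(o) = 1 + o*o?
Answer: 2837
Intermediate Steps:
X(o) = 1 + o**2
X(-44) + 30**2 = (1 + (-44)**2) + 30**2 = (1 + 1936) + 900 = 1937 + 900 = 2837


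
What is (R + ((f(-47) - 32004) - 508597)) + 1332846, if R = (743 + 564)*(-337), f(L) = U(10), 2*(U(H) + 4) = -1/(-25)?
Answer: 17589101/50 ≈ 3.5178e+5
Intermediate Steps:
U(H) = -199/50 (U(H) = -4 + (-1/(-25))/2 = -4 + (-1*(-1/25))/2 = -4 + (½)*(1/25) = -4 + 1/50 = -199/50)
f(L) = -199/50
R = -440459 (R = 1307*(-337) = -440459)
(R + ((f(-47) - 32004) - 508597)) + 1332846 = (-440459 + ((-199/50 - 32004) - 508597)) + 1332846 = (-440459 + (-1600399/50 - 508597)) + 1332846 = (-440459 - 27030249/50) + 1332846 = -49053199/50 + 1332846 = 17589101/50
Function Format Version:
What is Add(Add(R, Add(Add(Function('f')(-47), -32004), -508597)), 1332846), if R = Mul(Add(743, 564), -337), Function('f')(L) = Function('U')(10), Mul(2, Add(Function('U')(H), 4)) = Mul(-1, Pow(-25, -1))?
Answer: Rational(17589101, 50) ≈ 3.5178e+5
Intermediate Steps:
Function('U')(H) = Rational(-199, 50) (Function('U')(H) = Add(-4, Mul(Rational(1, 2), Mul(-1, Pow(-25, -1)))) = Add(-4, Mul(Rational(1, 2), Mul(-1, Rational(-1, 25)))) = Add(-4, Mul(Rational(1, 2), Rational(1, 25))) = Add(-4, Rational(1, 50)) = Rational(-199, 50))
Function('f')(L) = Rational(-199, 50)
R = -440459 (R = Mul(1307, -337) = -440459)
Add(Add(R, Add(Add(Function('f')(-47), -32004), -508597)), 1332846) = Add(Add(-440459, Add(Add(Rational(-199, 50), -32004), -508597)), 1332846) = Add(Add(-440459, Add(Rational(-1600399, 50), -508597)), 1332846) = Add(Add(-440459, Rational(-27030249, 50)), 1332846) = Add(Rational(-49053199, 50), 1332846) = Rational(17589101, 50)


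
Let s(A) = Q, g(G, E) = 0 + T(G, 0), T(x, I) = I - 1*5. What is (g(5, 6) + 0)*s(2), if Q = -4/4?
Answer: 5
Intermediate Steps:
T(x, I) = -5 + I (T(x, I) = I - 5 = -5 + I)
g(G, E) = -5 (g(G, E) = 0 + (-5 + 0) = 0 - 5 = -5)
Q = -1 (Q = -4*¼ = -1)
s(A) = -1
(g(5, 6) + 0)*s(2) = (-5 + 0)*(-1) = -5*(-1) = 5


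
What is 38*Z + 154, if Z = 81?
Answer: 3232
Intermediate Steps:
38*Z + 154 = 38*81 + 154 = 3078 + 154 = 3232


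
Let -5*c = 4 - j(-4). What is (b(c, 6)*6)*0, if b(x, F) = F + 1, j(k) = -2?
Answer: 0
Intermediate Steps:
c = -6/5 (c = -(4 - 1*(-2))/5 = -(4 + 2)/5 = -⅕*6 = -6/5 ≈ -1.2000)
b(x, F) = 1 + F
(b(c, 6)*6)*0 = ((1 + 6)*6)*0 = (7*6)*0 = 42*0 = 0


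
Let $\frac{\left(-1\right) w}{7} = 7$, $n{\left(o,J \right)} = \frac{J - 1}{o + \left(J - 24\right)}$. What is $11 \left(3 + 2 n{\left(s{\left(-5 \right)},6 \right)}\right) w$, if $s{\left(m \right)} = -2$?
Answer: $- \frac{2695}{2} \approx -1347.5$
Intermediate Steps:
$n{\left(o,J \right)} = \frac{-1 + J}{-24 + J + o}$ ($n{\left(o,J \right)} = \frac{-1 + J}{o + \left(J - 24\right)} = \frac{-1 + J}{o + \left(-24 + J\right)} = \frac{-1 + J}{-24 + J + o}$)
$w = -49$ ($w = \left(-7\right) 7 = -49$)
$11 \left(3 + 2 n{\left(s{\left(-5 \right)},6 \right)}\right) w = 11 \left(3 + 2 \frac{-1 + 6}{-24 + 6 - 2}\right) \left(-49\right) = 11 \left(3 + 2 \frac{1}{-20} \cdot 5\right) \left(-49\right) = 11 \left(3 + 2 \left(\left(- \frac{1}{20}\right) 5\right)\right) \left(-49\right) = 11 \left(3 + 2 \left(- \frac{1}{4}\right)\right) \left(-49\right) = 11 \left(3 - \frac{1}{2}\right) \left(-49\right) = 11 \cdot \frac{5}{2} \left(-49\right) = \frac{55}{2} \left(-49\right) = - \frac{2695}{2}$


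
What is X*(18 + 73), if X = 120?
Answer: 10920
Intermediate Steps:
X*(18 + 73) = 120*(18 + 73) = 120*91 = 10920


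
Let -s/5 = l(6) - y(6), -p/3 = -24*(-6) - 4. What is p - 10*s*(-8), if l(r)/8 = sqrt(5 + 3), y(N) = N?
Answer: 1980 - 6400*sqrt(2) ≈ -7071.0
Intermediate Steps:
p = -420 (p = -3*(-24*(-6) - 4) = -3*(144 - 4) = -3*140 = -420)
l(r) = 16*sqrt(2) (l(r) = 8*sqrt(5 + 3) = 8*sqrt(8) = 8*(2*sqrt(2)) = 16*sqrt(2))
s = 30 - 80*sqrt(2) (s = -5*(16*sqrt(2) - 1*6) = -5*(16*sqrt(2) - 6) = -5*(-6 + 16*sqrt(2)) = 30 - 80*sqrt(2) ≈ -83.137)
p - 10*s*(-8) = -420 - 10*(30 - 80*sqrt(2))*(-8) = -420 + (-300 + 800*sqrt(2))*(-8) = -420 + (2400 - 6400*sqrt(2)) = 1980 - 6400*sqrt(2)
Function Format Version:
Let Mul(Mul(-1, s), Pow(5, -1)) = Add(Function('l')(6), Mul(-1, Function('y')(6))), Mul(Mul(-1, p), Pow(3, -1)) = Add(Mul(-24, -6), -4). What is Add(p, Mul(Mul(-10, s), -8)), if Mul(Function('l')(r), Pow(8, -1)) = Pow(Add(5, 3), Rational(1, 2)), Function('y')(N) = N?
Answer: Add(1980, Mul(-6400, Pow(2, Rational(1, 2)))) ≈ -7071.0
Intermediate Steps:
p = -420 (p = Mul(-3, Add(Mul(-24, -6), -4)) = Mul(-3, Add(144, -4)) = Mul(-3, 140) = -420)
Function('l')(r) = Mul(16, Pow(2, Rational(1, 2))) (Function('l')(r) = Mul(8, Pow(Add(5, 3), Rational(1, 2))) = Mul(8, Pow(8, Rational(1, 2))) = Mul(8, Mul(2, Pow(2, Rational(1, 2)))) = Mul(16, Pow(2, Rational(1, 2))))
s = Add(30, Mul(-80, Pow(2, Rational(1, 2)))) (s = Mul(-5, Add(Mul(16, Pow(2, Rational(1, 2))), Mul(-1, 6))) = Mul(-5, Add(Mul(16, Pow(2, Rational(1, 2))), -6)) = Mul(-5, Add(-6, Mul(16, Pow(2, Rational(1, 2))))) = Add(30, Mul(-80, Pow(2, Rational(1, 2)))) ≈ -83.137)
Add(p, Mul(Mul(-10, s), -8)) = Add(-420, Mul(Mul(-10, Add(30, Mul(-80, Pow(2, Rational(1, 2))))), -8)) = Add(-420, Mul(Add(-300, Mul(800, Pow(2, Rational(1, 2)))), -8)) = Add(-420, Add(2400, Mul(-6400, Pow(2, Rational(1, 2))))) = Add(1980, Mul(-6400, Pow(2, Rational(1, 2))))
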